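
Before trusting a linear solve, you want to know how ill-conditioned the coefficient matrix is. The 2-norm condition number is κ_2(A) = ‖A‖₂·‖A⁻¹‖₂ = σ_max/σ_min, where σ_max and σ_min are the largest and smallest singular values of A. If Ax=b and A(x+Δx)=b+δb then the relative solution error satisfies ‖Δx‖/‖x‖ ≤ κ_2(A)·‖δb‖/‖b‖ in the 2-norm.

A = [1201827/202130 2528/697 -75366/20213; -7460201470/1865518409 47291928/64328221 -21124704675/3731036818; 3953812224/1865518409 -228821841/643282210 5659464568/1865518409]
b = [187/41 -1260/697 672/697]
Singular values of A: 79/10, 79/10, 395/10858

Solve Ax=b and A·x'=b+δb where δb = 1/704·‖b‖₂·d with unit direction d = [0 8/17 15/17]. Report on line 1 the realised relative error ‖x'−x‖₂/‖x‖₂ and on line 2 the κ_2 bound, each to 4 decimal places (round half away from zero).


0.3085
0.3085

from the listed singular values, σ₁ = 79/10, σ_n = 395/10858
κ_2(A) = (79/10) / (395/10858) = 217.1600
bound on ‖Δx‖/‖x‖: κ·ε = 217.1600·1/704 = 0.3085
solve Ax = b  →  x = [0.5831 0.2383 -0.0616]
‖b‖₂ = 5.0000 and ‖x‖₂ = 0.6329
with δb = [0.0000 0.0033 0.0063], A·Δx = δb → ‖Δx‖ = 0.1952
dividing the unrounded norms, ‖Δx‖/‖x‖ = 0.3085
so the bound is sharp here: realised error equals the bound


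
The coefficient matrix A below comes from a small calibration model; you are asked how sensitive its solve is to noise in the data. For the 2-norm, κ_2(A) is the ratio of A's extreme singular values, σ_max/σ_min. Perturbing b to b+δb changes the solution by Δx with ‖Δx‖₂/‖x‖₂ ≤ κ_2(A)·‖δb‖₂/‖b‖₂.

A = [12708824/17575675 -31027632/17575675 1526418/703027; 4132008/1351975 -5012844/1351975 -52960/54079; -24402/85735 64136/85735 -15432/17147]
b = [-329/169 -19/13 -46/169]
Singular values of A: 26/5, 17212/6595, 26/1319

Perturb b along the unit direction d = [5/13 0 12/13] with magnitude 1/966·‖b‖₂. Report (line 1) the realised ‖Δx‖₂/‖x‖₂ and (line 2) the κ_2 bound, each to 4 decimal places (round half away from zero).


0.0025
0.2731

largest singular value 26/5, smallest 26/1319
κ_2(A) = (26/5) / (26/1319) = 263.8000
κ_2(A)·‖δb‖/‖b‖ = 0.2731
solve Ax = b  →  x = [-39.7582 -29.3379 -11.5098]
2-norm of b is 2.4495; of x, 50.7337
Δx = A⁻¹·δb where δb = 1/966·2.4495·d; ‖Δx‖ = 0.1286
realised ‖Δx‖/‖x‖ = 0.0025
realised/bound (from unrounded values) ≈ 0.0093


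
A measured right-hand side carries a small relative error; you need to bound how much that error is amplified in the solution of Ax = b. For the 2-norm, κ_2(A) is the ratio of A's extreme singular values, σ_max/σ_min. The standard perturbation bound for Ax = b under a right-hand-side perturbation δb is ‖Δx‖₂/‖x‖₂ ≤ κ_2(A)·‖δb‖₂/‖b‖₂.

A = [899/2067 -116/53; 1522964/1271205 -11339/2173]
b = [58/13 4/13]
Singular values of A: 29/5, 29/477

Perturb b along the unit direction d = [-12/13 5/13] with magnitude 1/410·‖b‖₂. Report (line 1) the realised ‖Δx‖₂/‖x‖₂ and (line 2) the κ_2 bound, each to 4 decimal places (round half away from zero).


0.0027
0.2327

largest singular value 29/5, smallest 29/477
condition number: (29/5) ÷ (29/477) = 95.4000
worst-case relative error ≤ 95.4000 × 1/410 = 0.2327
solve Ax = b  →  x = [-64.1127 -14.7788]
‖b‖ = 4.4721, ‖x‖ = 65.7940
Δx = A⁻¹·δb where δb = 1/410·4.4721·d; ‖Δx‖ = 0.1794
dividing the unrounded norms, ‖Δx‖/‖x‖ = 0.0027
so the bound overstates the realised error by a factor of ≈ 85.3295 (computed from the unrounded values)


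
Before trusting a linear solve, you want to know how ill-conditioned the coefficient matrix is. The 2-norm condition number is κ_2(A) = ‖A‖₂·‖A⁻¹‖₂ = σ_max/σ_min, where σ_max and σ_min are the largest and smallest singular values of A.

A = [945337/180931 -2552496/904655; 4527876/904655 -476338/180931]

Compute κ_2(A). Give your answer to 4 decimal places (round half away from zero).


183.5000

form AᵀA = [50943177361/973128025 -1086746328/38925121; -1086746328/38925121 14491894276/973128025] with trace 226418933/3367225 and determinant 11303044/84180625
λ_max, λ_min = (226418933/3367225 ± √2050377745523409/453528168025)/2 = 1681/25, 6724/3367225
σ_max=√(1681/25)=(41/5), σ_min=√(6724/3367225)=(82/1835) → κ = 183.5000


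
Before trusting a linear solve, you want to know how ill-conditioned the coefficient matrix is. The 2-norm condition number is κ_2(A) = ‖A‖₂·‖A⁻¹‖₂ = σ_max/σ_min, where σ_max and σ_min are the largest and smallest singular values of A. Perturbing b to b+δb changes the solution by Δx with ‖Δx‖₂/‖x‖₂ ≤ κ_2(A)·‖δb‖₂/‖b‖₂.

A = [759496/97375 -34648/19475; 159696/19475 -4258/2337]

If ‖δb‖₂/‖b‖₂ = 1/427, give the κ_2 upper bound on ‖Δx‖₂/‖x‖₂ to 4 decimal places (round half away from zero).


M = AᵀA = [1214404484416/9481890625 -54647749408/1896378125; -54647749408/1896378125 22135957636/3413480625]. tr(M)=6831076324/50765625, det(M)=181063936/1269140625
eigenvalues of AᵀA: λ = (tr ± √(tr²−4·det))/2 = 3364/25, 53824/50765625
κ_2(A) = √(λ_max/λ_min) = √((3364/25) / (53824/50765625)) = 356.2500
worst-case relative error ≤ 356.2500 × 1/427 = 0.8343

0.8343


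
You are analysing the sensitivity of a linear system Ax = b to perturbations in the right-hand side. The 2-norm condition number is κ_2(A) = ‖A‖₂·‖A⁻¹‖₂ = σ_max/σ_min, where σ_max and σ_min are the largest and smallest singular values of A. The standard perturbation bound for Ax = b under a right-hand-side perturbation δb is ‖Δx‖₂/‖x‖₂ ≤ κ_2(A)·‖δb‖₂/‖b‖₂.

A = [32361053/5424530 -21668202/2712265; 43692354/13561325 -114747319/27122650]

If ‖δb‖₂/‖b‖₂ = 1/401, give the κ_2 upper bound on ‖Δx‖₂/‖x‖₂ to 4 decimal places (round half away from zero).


form AᵀA = [117013948006801/2545460702500 -39002986705392/636365175625; -39002986705392/636365175625 208020916986049/2545460702500] with trace 6500697299857/50909214050 and determinant 4076184025/16290948496
char-poly roots: 12769/100 and 7980625/4072737124
κ = σ_max/σ_min = (113/10)/(2825/63818) = 255.2720
bound on ‖Δx‖/‖x‖: κ·ε = 255.2720·1/401 = 0.6366

0.6366


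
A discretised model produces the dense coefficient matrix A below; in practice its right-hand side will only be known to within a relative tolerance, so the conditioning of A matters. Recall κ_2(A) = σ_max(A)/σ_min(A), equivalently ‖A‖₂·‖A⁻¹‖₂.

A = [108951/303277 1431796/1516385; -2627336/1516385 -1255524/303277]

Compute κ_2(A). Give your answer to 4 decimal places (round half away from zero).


form AᵀA = [4282958041/1367890225 411026652/54715609; 411026652/54715609 24663029536/1367890225] with trace 171278033/8094025 and determinant 4477456/202350625
λ_max, λ_min = (171278033/8094025 ± √1173214643432841/2620529628025)/2 = 529/25, 8464/8094025
so κ_2 = √((529/25) / (8464/8094025)) = 142.2500

142.2500


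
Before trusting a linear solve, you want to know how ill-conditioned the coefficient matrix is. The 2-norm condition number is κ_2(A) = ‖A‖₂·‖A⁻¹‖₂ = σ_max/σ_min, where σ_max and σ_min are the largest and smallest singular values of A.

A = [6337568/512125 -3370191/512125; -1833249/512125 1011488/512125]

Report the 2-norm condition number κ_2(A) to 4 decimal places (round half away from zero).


241.0000

M = AᵀA = [69640912081/419635225 -1485639936/16785409; -1485639936/16785409 19810072561/419635225]. tr(M)=309518978/1452025, det(M)=28398241/36300625
λ_max, λ_min = (309518978/1452025 ± √3831816005968896/84335064025)/2 = 5329/25, 5329/1452025
κ = σ_max/σ_min = (73/5)/(73/1205) = 241.0000


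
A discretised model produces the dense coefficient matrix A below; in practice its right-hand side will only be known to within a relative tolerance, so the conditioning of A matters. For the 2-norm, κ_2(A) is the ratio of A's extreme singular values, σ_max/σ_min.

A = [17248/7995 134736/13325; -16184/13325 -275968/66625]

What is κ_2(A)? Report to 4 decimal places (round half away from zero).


37.5000

M = AᵀA = [57956416/9455625 141019648/5253125; 141019648/5253125 3136112896/26265625]. tr(M)=17652544/140625, det(M)=39337984/3515625
solving λ² − 17652544/140625·λ + 39337984/3515625 = 0 gives λ = 3136/25, 12544/140625
σ_max=√(3136/25)=(56/5), σ_min=√(12544/140625)=(112/375) → κ = 37.5000


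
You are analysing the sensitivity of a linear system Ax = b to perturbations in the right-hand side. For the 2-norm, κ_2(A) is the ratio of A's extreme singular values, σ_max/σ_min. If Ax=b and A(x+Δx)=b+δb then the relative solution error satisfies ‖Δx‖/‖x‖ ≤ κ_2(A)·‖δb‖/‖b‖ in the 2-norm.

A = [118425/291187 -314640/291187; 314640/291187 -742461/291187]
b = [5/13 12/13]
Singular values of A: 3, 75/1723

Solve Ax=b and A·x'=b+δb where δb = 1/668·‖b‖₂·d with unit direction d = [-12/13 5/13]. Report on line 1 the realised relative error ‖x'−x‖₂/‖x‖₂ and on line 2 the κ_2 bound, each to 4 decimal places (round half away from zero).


largest singular value 3, smallest 75/1723
κ = σ_max/σ_min = 3/(75/1723) = 68.9200
bound on ‖Δx‖/‖x‖: κ·ε = 68.9200·1/668 = 0.1032
solve Ax = b  →  x = [0.1282 -0.3077]
‖b‖ = 1.0000, ‖x‖ = 0.3333
Δx = A⁻¹·δb where δb = 1/668·1.0000·d; ‖Δx‖ = 0.0344
realised ‖Δx‖/‖x‖ = 0.1032
so the bound is sharp here: realised error equals the bound

0.1032
0.1032


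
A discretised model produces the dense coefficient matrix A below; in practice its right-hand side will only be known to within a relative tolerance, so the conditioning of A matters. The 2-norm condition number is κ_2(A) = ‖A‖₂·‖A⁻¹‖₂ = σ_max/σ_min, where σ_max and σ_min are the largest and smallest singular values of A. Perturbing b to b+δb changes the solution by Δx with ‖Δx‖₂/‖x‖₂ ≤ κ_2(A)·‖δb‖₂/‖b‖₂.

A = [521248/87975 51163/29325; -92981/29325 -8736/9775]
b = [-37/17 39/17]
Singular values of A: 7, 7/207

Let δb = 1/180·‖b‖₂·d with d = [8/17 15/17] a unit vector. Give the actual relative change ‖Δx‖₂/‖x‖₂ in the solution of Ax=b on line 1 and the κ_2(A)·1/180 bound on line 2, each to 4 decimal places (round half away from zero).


0.0176
1.1500

σ_max = 7, σ_min = 7/207
κ = σ_max/σ_min = 7/(7/207) = 207.0000
bound on ‖Δx‖/‖x‖: κ·ε = 207.0000·1/180 = 1.1500
solve Ax = b  →  x = [-8.6914 28.2686]
2-norm of b is 3.1623; of x, 29.5745
δb = ε·‖b‖·d = [0.0083 0.0155]; solving A·Δx = δb gives ‖Δx‖ = 0.5195
realised ‖Δx‖/‖x‖ = 0.0176
tightness: 0.0176 against a bound of 1.1500 (unrounded ratio ≈ 0.0153)


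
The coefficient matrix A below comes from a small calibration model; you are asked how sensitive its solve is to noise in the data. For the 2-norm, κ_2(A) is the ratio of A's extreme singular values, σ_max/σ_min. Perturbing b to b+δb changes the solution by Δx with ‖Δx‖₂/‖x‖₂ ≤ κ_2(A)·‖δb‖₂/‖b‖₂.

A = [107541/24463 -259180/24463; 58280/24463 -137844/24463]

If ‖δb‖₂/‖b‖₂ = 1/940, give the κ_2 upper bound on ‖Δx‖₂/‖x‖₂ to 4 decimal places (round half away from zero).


0.3827

form AᵀA = [51770329/2070721 -124242300/2070721; -124242300/2070721 298184224/2070721] with trace 349954553/2070721 and determinant 456976/2070721
eigenvalues of AᵀA: λ = (tr ± √(tr²−4·det))/2 = 169, 2704/2070721
κ_2(A) = √(λ_max/λ_min) = √(169 / (2704/2070721)) = 359.7500
worst-case relative error ≤ 359.7500 × 1/940 = 0.3827


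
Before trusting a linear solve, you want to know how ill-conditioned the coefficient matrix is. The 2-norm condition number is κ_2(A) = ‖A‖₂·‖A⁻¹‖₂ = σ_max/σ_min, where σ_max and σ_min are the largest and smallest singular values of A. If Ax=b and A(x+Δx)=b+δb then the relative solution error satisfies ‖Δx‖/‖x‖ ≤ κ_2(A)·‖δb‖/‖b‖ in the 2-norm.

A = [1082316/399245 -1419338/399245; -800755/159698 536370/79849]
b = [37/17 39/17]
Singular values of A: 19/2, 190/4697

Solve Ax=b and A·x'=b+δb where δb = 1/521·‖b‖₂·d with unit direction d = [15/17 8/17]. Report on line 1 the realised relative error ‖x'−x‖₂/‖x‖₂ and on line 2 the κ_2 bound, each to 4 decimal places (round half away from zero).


0.0020
0.4508

from the listed singular values, σ₁ = 19/2, σ_n = 190/4697
κ = σ_max/σ_min = (19/2)/(190/4697) = 234.8500
worst-case relative error ≤ 234.8500 × 1/521 = 0.4508
solve Ax = b  →  x = [59.2674 44.5821]
‖b‖₂ = 3.1623 and ‖x‖₂ = 74.1632
with δb = [0.0054 0.0029], A·Δx = δb → ‖Δx‖ = 0.1500
dividing the unrounded norms, ‖Δx‖/‖x‖ = 0.0020
realised/bound (from unrounded values) ≈ 0.0045


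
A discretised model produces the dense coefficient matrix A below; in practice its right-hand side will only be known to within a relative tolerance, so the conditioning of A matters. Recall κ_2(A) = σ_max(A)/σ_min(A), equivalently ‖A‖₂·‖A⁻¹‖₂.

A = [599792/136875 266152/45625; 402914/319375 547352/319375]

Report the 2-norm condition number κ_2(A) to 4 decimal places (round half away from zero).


AᵀA = [30542126308/1468805625 13574021648/489601875; 13574021648/489601875 6032962688/163200625]; tr = 678710324/11750445, det = 33362176/1468805625
solving λ² − 678710324/11750445·λ + 33362176/1468805625 = 0 gives λ = 1444/25, 23104/58752225
κ_2(A) = √(λ_max/λ_min) = √((1444/25) / (23104/58752225)) = 383.2500

383.2500


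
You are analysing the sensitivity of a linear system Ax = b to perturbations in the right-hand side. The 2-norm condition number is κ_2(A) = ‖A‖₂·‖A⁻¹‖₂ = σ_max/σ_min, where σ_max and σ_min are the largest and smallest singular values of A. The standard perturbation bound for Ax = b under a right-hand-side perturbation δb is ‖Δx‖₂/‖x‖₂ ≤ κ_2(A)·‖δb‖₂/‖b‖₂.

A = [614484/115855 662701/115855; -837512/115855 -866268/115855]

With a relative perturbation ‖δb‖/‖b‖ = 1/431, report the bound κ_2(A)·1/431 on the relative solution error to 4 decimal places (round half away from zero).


0.2317

form AᵀA = [43160677456/536895241 45309160260/536895241; 45309160260/536895241 47583714529/536895241] with trace 107900585/638401 and determinant 1827904/638401
solving λ² − 107900585/638401·λ + 1827904/638401 = 0 gives λ = 169, 10816/638401
σ_max=√169=13, σ_min=√(10816/638401)=(104/799) → κ = 99.8750
perturbation bound = 99.8750·1/431 = 0.2317


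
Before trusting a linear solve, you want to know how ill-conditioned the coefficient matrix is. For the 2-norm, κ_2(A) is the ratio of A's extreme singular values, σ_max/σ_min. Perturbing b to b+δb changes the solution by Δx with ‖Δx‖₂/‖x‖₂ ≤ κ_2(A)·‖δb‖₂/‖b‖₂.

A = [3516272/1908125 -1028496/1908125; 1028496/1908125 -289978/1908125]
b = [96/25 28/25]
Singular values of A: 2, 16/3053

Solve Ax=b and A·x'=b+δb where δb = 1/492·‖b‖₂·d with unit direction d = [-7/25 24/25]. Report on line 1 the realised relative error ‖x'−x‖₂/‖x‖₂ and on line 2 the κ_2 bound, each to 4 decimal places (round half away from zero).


0.7757
0.7757

σ_max = 2, σ_min = 16/3053
κ_2(A) = 2 / (16/3053) = 381.6250
perturbation bound = 381.6250·1/492 = 0.7757
solve Ax = b  →  x = [1.9200 -0.5600]
‖b‖₂ = 4.0000 and ‖x‖₂ = 2.0000
δb = ε·‖b‖·d = [-0.0023 0.0078]; solving A·Δx = δb gives ‖Δx‖ = 1.5513
realised ‖Δx‖/‖x‖ = 0.7757
realised/bound = 1 exactly: the bound is attained for this b and d


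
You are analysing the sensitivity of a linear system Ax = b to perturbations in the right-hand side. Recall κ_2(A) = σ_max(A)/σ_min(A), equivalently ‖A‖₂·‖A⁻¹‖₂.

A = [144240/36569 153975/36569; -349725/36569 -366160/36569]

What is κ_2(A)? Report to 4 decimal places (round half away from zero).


form AᵀA = [29200725/272861 30660000/272861; 30660000/272861 32193725/272861] with trace 2117050/9409 and determinant 5625/9409
λ_max, λ_min = (2117050/9409 ± √4481689000000/88529281)/2 = 225, 25/9409
so κ_2 = √(225 / (25/9409)) = 291.0000

291.0000


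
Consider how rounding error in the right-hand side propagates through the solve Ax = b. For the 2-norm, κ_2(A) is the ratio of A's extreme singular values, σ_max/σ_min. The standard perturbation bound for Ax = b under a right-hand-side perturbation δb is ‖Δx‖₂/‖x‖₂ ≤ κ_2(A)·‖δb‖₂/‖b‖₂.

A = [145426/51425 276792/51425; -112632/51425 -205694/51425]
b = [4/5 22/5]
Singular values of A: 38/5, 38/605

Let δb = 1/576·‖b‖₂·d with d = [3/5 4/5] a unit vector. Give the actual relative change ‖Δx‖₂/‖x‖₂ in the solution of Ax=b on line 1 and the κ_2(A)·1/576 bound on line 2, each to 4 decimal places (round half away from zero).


from the listed singular values, σ₁ = 38/5, σ_n = 38/605
κ_2(A) = (38/5) / (38/605) = 121.0000
perturbation bound = 121.0000·1/576 = 0.2101
solve Ax = b  →  x = [-56.3158 29.7368]
‖b‖ = 4.4721, ‖x‖ = 63.6848
Δx = A⁻¹·δb where δb = 1/576·4.4721·d; ‖Δx‖ = 0.1236
dividing the unrounded norms, ‖Δx‖/‖x‖ = 0.0019
realised/bound (from unrounded values) ≈ 0.0092

0.0019
0.2101


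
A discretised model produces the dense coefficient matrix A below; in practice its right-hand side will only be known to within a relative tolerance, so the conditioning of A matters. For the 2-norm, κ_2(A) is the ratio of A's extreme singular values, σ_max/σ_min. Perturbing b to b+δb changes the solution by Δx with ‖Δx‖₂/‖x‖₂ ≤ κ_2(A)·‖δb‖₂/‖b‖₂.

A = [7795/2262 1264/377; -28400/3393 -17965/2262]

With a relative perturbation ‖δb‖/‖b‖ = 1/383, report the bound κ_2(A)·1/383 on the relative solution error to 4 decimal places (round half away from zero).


AᵀA = [22326025/272484 1771840/22707; 1771840/22707 2250049/30276]; tr = 25313/162, det = 625/1296
λ_max, λ_min = (25313/162 ± √160174336/6561)/2 = 625/4, 1/324
so κ_2 = √((625/4) / (1/324)) = 225.0000
bound on ‖Δx‖/‖x‖: κ·ε = 225.0000·1/383 = 0.5875

0.5875


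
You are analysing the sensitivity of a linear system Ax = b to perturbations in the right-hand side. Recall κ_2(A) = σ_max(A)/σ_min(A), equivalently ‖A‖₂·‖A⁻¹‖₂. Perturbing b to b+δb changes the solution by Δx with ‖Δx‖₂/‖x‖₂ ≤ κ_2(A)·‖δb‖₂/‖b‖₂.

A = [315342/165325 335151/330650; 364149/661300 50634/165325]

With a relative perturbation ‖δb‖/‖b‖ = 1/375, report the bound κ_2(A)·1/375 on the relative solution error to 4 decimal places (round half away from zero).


0.5187

M = AᵀA = [162226233/41159312 10814715/5144914; 10814715/5144914 11537073/10289828]. tr(M)=12257325/2421136, det(M)=6561/9684544
char-poly roots: 81/16 and 81/605284
κ = σ_max/σ_min = (9/4)/(9/778) = 194.5000
κ_2(A)·‖δb‖/‖b‖ = 0.5187


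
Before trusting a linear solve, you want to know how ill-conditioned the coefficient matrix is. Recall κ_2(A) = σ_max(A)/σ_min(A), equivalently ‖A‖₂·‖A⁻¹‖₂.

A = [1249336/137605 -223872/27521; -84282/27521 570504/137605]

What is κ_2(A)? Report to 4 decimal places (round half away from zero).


form AᵀA = [354708596/3863525 -13375824/154541; -13375824/154541 322065216/3863525] with trace 23337028/133225 and determinant 539725824/3330625
char-poly roots: 4356/25 and 123904/133225
κ_2(A) = √(λ_max/λ_min) = √((4356/25) / (123904/133225)) = 13.6875

13.6875


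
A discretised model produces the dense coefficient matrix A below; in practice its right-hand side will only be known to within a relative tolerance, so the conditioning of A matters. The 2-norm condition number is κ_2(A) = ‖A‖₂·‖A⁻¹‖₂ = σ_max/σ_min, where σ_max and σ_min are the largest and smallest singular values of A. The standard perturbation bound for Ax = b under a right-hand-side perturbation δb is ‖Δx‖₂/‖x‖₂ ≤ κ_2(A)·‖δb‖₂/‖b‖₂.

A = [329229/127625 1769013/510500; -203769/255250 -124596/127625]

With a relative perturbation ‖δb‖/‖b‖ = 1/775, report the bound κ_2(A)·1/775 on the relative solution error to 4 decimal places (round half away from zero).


0.1054

AᵀA = [760141989/104244100 1013100777/104244100; 1013100777/104244100 5404469769/416976400]; tr = 337801509/16679056, det = 4100625/66716224
eigenvalues of AᵀA: λ = (tr ± √(tr²−4·det))/2 = 81/4, 50625/16679056
so κ_2 = √((81/4) / (50625/16679056)) = 81.6800
perturbation bound = 81.6800·1/775 = 0.1054


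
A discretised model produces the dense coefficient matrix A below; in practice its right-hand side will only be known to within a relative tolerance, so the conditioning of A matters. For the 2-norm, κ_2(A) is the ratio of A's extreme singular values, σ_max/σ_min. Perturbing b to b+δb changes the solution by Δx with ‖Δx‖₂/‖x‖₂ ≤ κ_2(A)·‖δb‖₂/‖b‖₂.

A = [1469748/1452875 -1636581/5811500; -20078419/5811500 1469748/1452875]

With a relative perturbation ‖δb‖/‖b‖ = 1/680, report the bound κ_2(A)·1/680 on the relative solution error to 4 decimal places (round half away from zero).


form AᵀA = [700328730361/54037651600 -12766231128/3377353225; -12766231128/3377353225 59585510889/54037651600] with trace 15198284825/1080753032 and determinant 87890625/34584097024
λ_max, λ_min = (15198284825/1080753032 ± √3608999814287400625/18250423690268641)/2 = 225/16, 390625/2161506064
κ = σ_max/σ_min = (15/4)/(625/46492) = 278.9520
bound on ‖Δx‖/‖x‖: κ·ε = 278.9520·1/680 = 0.4102

0.4102


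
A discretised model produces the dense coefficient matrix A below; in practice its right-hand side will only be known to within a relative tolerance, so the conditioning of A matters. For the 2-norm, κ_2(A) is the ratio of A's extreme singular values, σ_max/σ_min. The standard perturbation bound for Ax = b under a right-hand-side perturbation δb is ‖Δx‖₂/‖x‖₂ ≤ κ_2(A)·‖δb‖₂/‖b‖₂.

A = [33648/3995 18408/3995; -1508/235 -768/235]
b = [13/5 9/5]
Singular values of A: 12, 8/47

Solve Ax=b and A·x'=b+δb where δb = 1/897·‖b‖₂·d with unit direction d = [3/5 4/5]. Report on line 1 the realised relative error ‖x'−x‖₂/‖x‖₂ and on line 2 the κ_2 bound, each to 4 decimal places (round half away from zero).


σ_max = 12, σ_min = 8/47
condition number: 12 ÷ (8/47) = 70.5000
bound on ‖Δx‖/‖x‖: κ·ε = 70.5000·1/897 = 0.0786
solve Ax = b  →  x = [-8.2206 15.5907]
‖b‖ = 3.1623, ‖x‖ = 17.6252
Δx = A⁻¹·δb where δb = 1/897·3.1623·d; ‖Δx‖ = 0.0207
dividing the unrounded norms, ‖Δx‖/‖x‖ = 0.0012
realised/bound (from unrounded values) ≈ 0.0150

0.0012
0.0786


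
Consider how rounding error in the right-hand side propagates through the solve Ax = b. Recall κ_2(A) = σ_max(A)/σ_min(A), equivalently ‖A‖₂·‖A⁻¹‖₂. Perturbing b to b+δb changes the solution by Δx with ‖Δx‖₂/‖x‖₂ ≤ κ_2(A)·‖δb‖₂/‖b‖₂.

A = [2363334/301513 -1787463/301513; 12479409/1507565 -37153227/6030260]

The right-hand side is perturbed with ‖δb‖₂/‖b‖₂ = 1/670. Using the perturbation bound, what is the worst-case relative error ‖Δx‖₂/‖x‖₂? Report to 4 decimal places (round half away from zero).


0.3879

M = AᵀA = [351212055741/2702440225 -1053611799723/10809760900; -1053611799723/10809760900 3160965359169/43239043600]. tr(M)=351214330041/1729561744, det(M)=263900025/432390436
λ_max, λ_min = (351214330041/1729561744 ± √123344202723948784764081/2991383826308321536)/2 = 3249/16, 324900/108097609
κ_2(A) = √(λ_max/λ_min) = √((3249/16) / (324900/108097609)) = 259.9250
κ_2(A)·‖δb‖/‖b‖ = 0.3879


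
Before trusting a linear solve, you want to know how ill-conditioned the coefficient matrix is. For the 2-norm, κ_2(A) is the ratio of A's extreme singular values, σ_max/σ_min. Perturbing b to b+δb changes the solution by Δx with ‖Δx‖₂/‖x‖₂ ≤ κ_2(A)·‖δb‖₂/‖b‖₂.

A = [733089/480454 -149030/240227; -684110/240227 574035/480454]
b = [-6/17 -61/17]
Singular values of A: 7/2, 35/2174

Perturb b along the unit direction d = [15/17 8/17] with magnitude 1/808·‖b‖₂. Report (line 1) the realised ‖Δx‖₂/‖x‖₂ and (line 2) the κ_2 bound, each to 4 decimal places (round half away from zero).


σ_max = 7/2, σ_min = 35/2174
κ_2(A) = (7/2) / (35/2174) = 217.4000
κ_2(A)·‖δb‖/‖b‖ = 0.2691
solve Ax = b  →  x = [-46.9890 -115.0022]
‖b‖₂ = 3.6056 and ‖x‖₂ = 124.2315
re-solving with b+δb shifts x by Δx of norm 0.2772
relative error = 0.0022
so the bound overstates the realised error by a factor of ≈ 120.5947 (computed from the unrounded values)

0.0022
0.2691


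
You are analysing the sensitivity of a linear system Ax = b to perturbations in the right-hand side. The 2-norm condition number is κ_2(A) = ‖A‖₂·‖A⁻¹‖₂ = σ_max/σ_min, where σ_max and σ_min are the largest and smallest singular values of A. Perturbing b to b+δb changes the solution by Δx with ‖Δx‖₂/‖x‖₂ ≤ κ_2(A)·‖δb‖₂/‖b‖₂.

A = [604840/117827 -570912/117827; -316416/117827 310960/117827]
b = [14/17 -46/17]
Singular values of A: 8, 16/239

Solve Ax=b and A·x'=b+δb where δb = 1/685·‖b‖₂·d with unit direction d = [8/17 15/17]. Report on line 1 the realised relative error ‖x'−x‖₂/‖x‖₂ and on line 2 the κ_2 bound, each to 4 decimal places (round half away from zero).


0.0021
0.1745

σ_max = 8, σ_min = 16/239
κ_2(A) = 8 / (16/239) = 119.5000
bound on ‖Δx‖/‖x‖: κ·ε = 119.5000·1/685 = 0.1745
solve Ax = b  →  x = [-20.4224 -21.8060]
‖b‖ = 2.8284, ‖x‖ = 29.8760
Δx = A⁻¹·δb where δb = 1/685·2.8284·d; ‖Δx‖ = 0.0617
realised ‖Δx‖/‖x‖ = 0.0021
realised/bound (from unrounded values) ≈ 0.0118


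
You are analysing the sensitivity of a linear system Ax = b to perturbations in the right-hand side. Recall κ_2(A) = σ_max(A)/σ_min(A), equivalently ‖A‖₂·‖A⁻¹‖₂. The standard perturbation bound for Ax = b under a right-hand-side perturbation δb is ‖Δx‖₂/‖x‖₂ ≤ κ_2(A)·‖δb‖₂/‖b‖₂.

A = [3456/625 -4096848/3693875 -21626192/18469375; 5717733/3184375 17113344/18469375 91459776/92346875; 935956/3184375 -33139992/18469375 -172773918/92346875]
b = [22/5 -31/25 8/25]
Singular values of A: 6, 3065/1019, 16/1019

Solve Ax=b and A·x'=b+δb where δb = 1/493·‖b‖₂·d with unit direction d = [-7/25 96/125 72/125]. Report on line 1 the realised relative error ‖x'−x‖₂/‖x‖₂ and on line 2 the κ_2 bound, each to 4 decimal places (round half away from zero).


0.0046
0.7751

from the listed singular values, σ₁ = 6, σ_n = 16/1019
κ_2(A) = 6 / (16/1019) = 382.1250
worst-case relative error ≤ 382.1250 × 1/493 = 0.7751
solve Ax = b  →  x = [0.5469 91.8882 -88.2111]
‖b‖₂ = 4.5826 and ‖x‖₂ = 127.3772
with δb = [-0.0026 0.0071 0.0054], A·Δx = δb → ‖Δx‖ = 0.5920
realised ‖Δx‖/‖x‖ = 0.0046
realised/bound (from unrounded values) ≈ 0.0060


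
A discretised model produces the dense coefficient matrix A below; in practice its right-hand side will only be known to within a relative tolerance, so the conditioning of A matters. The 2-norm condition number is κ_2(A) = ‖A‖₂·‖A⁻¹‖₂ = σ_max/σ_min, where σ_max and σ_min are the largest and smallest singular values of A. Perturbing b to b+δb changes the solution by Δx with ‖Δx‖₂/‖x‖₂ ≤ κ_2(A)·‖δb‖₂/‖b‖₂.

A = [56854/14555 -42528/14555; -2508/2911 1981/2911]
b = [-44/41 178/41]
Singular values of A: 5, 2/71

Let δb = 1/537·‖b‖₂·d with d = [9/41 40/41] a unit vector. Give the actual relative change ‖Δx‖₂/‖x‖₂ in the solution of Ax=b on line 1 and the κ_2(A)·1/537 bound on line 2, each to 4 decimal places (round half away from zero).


0.0021
0.3305

from the listed singular values, σ₁ = 5, σ_n = 2/71
κ_2(A) = 5 / (2/71) = 177.5000
bound on ‖Δx‖/‖x‖: κ·ε = 177.5000·1/537 = 0.3305
solve Ax = b  →  x = [84.8800 113.8400]
2-norm of b is 4.4721; of x, 142.0006
δb = ε·‖b‖·d = [0.0018 0.0081]; solving A·Δx = δb gives ‖Δx‖ = 0.2956
relative error = 0.0021
tightness: 0.0021 against a bound of 0.3305 (unrounded ratio ≈ 0.0063)


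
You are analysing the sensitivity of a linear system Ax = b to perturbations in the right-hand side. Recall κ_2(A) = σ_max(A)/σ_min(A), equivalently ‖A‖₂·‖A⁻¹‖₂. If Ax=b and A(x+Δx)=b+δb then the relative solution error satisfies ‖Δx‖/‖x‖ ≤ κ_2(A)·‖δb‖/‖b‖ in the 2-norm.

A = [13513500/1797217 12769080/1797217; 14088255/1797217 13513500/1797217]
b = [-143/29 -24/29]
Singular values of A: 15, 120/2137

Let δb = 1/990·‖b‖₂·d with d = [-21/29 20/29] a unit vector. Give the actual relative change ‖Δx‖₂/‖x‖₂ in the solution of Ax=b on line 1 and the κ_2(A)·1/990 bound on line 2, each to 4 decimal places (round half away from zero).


0.0017
0.2698

largest singular value 15, smallest 120/2137
κ_2(A) = 15 / (120/2137) = 267.1250
perturbation bound = 267.1250·1/990 = 0.2698
solve Ax = b  →  x = [-37.0379 38.5032]
‖b‖ = 5.0000, ‖x‖ = 53.4257
with δb = [-0.0037 0.0035], A·Δx = δb → ‖Δx‖ = 0.0899
relative error = 0.0017
realised/bound (from unrounded values) ≈ 0.0062


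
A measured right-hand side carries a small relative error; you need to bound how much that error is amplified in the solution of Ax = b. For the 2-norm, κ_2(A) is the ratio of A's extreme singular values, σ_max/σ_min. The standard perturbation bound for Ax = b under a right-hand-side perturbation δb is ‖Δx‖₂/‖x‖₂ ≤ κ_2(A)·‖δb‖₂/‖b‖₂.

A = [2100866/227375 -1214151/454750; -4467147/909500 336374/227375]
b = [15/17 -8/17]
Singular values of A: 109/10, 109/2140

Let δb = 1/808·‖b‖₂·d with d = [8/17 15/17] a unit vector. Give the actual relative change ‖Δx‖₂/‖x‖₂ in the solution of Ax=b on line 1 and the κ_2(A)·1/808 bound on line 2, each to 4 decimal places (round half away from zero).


σ_max = 109/10, σ_min = 109/2140
condition number: (109/10) ÷ (109/2140) = 214.0000
κ_2(A)·‖δb‖/‖b‖ = 0.2649
solve Ax = b  →  x = [0.0881 -0.0257]
2-norm of b is 1.0000; of x, 0.0917
with δb = [0.0006 0.0011], A·Δx = δb → ‖Δx‖ = 0.0243
realised ‖Δx‖/‖x‖ = 0.2649
tightness: 0.2649 against a bound of 0.2649; the bound is attained (ratio 1)

0.2649
0.2649


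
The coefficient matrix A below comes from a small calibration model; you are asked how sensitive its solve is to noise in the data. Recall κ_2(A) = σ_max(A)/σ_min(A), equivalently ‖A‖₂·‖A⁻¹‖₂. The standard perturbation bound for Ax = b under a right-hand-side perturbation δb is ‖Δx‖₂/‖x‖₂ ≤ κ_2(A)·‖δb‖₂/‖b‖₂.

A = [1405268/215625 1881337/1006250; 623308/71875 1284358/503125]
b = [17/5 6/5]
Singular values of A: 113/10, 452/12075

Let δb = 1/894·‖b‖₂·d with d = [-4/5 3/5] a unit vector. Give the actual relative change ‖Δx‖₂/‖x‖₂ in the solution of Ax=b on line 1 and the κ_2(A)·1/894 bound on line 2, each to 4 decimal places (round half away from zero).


σ_max = 113/10, σ_min = 452/12075
κ_2(A) = (113/10) / (452/12075) = 301.8750
worst-case relative error ≤ 301.8750 × 1/894 = 0.3377
solve Ax = b  →  x = [15.2150 -51.2177]
‖b‖₂ = 3.6056 and ‖x‖₂ = 53.4299
Δx = A⁻¹·δb where δb = 1/894·3.6056·d; ‖Δx‖ = 0.1077
relative error = 0.0020
so the bound overstates the realised error by a factor of ≈ 167.4522 (computed from the unrounded values)

0.0020
0.3377


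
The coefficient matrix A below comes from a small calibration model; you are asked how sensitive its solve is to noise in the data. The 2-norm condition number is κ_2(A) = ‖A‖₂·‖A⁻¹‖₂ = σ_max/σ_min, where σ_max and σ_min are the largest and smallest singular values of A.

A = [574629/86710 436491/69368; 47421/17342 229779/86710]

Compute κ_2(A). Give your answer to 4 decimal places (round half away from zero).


276.0000

M = AᵀA = [1143246357/22244450 348409215/7118224; 348409215/7118224 33182745849/711822400]. tr(M)=82956753/846400, det(M)=10673289/84640000
eigenvalues of AᵀA: λ = (tr ± √(tr²−4·det))/2 = 9801/100, 1089/846400
σ_max=√(9801/100)=(99/10), σ_min=√(1089/846400)=(33/920) → κ = 276.0000


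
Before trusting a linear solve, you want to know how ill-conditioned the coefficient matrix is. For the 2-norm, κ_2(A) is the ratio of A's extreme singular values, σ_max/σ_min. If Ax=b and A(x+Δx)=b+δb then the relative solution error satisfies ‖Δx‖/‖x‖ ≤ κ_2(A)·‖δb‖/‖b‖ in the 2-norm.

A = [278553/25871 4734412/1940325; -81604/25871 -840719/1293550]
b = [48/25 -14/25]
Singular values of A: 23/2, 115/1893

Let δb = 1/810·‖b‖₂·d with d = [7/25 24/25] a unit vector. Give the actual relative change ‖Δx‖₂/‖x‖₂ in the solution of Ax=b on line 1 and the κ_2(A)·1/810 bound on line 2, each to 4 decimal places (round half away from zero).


σ_max = 23/2, σ_min = 115/1893
condition number: (23/2) ÷ (115/1893) = 189.3000
perturbation bound = 189.3000·1/810 = 0.2337
solve Ax = b  →  x = [0.1697 0.0382]
‖b‖₂ = 2.0000 and ‖x‖₂ = 0.1739
δb = ε·‖b‖·d = [0.0007 0.0024]; solving A·Δx = δb gives ‖Δx‖ = 0.0406
dividing the unrounded norms, ‖Δx‖/‖x‖ = 0.2337
so the bound is sharp here: realised error equals the bound

0.2337
0.2337


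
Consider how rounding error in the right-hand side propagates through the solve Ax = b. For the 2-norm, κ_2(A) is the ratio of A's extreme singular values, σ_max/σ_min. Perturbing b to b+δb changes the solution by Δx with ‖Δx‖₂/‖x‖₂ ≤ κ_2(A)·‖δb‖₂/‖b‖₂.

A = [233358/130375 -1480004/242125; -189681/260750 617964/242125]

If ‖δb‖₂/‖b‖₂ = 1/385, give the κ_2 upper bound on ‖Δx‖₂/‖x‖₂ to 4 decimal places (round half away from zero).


1.0159

AᵀA = [253802706417/67990562500 -31075291398/2428234375; -31075291398/2428234375 15220658848/346890625]; tr = 1035856589/21756980, det = 10074276/679905625
λ_max, λ_min = (1035856589/21756980 ± √26824270429739244289/11834154468010000)/2 = 4761/100, 8464/27196225
κ_2(A) = √(λ_max/λ_min) = √((4761/100) / (8464/27196225)) = 391.1250
bound on ‖Δx‖/‖x‖: κ·ε = 391.1250·1/385 = 1.0159


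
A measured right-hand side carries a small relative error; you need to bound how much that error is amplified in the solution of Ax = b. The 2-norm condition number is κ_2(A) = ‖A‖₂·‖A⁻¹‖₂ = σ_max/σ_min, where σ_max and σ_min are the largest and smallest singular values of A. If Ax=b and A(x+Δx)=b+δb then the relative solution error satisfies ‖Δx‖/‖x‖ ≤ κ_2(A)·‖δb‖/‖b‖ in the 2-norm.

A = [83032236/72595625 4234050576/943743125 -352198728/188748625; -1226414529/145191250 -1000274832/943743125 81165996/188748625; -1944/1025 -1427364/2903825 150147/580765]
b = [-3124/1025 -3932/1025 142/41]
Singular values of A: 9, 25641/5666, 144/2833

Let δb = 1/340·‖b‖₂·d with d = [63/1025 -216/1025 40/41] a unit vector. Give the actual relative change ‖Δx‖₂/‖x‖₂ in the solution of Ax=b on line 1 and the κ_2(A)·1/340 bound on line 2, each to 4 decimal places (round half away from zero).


from the listed singular values, σ₁ = 9, σ_n = 144/2833
condition number: 9 ÷ (144/2833) = 177.0625
κ_2(A)·‖δb‖/‖b‖ = 0.5208
solve Ax = b  →  x = [0.4608 29.5413 72.9435]
‖b‖ = 6.0000, ‖x‖ = 78.6997
re-solving with b+δb shifts x by Δx of norm 0.3472
dividing the unrounded norms, ‖Δx‖/‖x‖ = 0.0044
so the bound overstates the realised error by a factor of ≈ 118.0496 (computed from the unrounded values)

0.0044
0.5208


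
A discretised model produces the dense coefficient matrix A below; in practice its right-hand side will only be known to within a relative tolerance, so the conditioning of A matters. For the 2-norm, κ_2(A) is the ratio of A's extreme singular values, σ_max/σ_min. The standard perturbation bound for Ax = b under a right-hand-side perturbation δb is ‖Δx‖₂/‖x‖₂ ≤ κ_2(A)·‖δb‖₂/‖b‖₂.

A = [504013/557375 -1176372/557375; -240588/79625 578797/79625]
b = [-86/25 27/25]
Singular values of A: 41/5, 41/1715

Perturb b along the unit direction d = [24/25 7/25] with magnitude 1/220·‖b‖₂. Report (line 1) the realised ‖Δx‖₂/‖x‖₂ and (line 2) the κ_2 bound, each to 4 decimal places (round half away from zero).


σ_max = 41/5, σ_min = 41/1715
κ_2(A) = (41/5) / (41/1715) = 343.0000
worst-case relative error ≤ 343.0000 × 1/220 = 1.5591
solve Ax = b  →  x = [-115.9287 -48.0394]
‖b‖ = 3.6056, ‖x‖ = 125.4880
with δb = [0.0157 0.0046], A·Δx = δb → ‖Δx‖ = 0.6855
relative error = 0.0055
so the bound overstates the realised error by a factor of ≈ 285.3938 (computed from the unrounded values)

0.0055
1.5591


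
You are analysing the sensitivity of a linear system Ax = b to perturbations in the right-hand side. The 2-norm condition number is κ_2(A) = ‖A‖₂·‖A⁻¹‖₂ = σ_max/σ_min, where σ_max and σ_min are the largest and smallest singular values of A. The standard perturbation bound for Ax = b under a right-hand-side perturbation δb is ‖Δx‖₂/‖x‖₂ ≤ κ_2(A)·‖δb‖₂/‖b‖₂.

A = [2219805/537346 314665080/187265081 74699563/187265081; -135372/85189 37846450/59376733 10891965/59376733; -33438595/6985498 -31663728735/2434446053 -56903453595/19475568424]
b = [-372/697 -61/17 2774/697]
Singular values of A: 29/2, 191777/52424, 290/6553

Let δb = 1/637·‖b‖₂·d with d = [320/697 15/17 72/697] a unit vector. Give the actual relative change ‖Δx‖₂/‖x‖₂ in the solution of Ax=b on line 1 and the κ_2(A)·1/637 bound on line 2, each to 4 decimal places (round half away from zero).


0.0028
0.5144

from the listed singular values, σ₁ = 29/2, σ_n = 290/6553
κ = σ_max/σ_min = (29/2)/(290/6553) = 327.6500
perturbation bound = 327.6500·1/637 = 0.5144
solve Ax = b  →  x = [0.3986 14.4271 -66.2383]
‖b‖ = 5.3852, ‖x‖ = 67.7924
Δx = A⁻¹·δb where δb = 1/637·5.3852·d; ‖Δx‖ = 0.1910
dividing the unrounded norms, ‖Δx‖/‖x‖ = 0.0028
so the bound overstates the realised error by a factor of ≈ 182.5367 (computed from the unrounded values)


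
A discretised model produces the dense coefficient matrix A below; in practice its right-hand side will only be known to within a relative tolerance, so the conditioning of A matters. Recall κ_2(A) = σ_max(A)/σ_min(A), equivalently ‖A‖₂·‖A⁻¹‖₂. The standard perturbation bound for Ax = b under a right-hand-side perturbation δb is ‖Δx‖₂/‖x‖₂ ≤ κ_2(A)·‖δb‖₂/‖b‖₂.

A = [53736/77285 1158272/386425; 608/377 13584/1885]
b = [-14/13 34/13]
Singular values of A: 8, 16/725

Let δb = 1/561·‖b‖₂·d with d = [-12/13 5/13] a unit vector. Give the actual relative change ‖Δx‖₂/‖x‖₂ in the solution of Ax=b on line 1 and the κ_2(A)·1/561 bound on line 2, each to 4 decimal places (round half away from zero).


0.0025
0.6462

from the listed singular values, σ₁ = 8, σ_n = 16/725
condition number: 8 ÷ (16/725) = 362.5000
κ_2(A)·‖δb‖/‖b‖ = 0.6462
solve Ax = b  →  x = [-88.3598 20.1372]
2-norm of b is 2.8284; of x, 90.6253
with δb = [-0.0047 0.0019], A·Δx = δb → ‖Δx‖ = 0.2285
realised ‖Δx‖/‖x‖ = 0.0025
so the bound overstates the realised error by a factor of ≈ 256.3272 (computed from the unrounded values)


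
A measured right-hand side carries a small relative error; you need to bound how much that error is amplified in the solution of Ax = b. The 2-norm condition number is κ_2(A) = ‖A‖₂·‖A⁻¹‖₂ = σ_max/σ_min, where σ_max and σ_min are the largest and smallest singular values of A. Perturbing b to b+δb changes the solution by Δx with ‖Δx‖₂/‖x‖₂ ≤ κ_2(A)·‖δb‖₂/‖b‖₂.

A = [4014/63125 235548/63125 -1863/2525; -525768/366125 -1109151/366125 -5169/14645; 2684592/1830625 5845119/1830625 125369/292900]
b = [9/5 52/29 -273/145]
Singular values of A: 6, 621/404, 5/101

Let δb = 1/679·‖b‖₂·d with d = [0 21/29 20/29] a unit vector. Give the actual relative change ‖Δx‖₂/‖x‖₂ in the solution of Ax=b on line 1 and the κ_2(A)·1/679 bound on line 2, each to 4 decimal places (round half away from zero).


0.0480
0.1785

largest singular value 6, smallest 5/101
κ = σ_max/σ_min = 6/(5/101) = 121.2000
perturbation bound = 121.2000·1/679 = 0.1785
solve Ax = b  →  x = [-1.5456 0.2772 -1.1710]
‖b‖₂ = 3.1623 and ‖x‖₂ = 1.9588
Δx = A⁻¹·δb where δb = 1/679·3.1623·d; ‖Δx‖ = 0.0941
dividing the unrounded norms, ‖Δx‖/‖x‖ = 0.0480
so the bound overstates the realised error by a factor of ≈ 3.7166 (computed from the unrounded values)
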